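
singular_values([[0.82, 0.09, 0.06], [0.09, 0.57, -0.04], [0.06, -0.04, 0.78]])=[0.87, 0.77, 0.53]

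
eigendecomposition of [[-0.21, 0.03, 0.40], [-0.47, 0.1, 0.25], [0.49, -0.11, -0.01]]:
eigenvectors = [[-0.59, -0.55, 0.22],[-0.67, 0.23, 0.97],[0.45, -0.8, 0.05]]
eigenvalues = [-0.48, 0.36, 0.01]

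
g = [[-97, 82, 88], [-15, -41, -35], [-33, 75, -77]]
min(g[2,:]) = -77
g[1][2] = -35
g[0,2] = 88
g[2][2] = -77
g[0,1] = 82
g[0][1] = 82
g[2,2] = -77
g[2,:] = [-33, 75, -77]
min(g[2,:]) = -77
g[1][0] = -15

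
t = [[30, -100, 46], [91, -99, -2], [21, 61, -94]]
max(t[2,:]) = 61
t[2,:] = [21, 61, -94]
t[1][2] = -2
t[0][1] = -100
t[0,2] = 46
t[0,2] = 46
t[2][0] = 21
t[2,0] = 21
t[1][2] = -2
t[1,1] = -99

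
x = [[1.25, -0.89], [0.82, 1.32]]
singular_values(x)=[1.59, 1.49]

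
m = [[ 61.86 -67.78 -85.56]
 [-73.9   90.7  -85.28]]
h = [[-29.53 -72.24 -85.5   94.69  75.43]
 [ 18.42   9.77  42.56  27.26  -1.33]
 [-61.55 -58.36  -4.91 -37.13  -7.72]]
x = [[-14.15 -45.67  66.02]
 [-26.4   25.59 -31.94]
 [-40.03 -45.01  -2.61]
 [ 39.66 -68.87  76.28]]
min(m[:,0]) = -73.9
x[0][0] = -14.15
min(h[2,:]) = -61.55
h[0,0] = -29.53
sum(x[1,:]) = -32.75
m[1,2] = -85.28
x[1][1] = 25.59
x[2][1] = -45.01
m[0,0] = 61.86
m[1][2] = -85.28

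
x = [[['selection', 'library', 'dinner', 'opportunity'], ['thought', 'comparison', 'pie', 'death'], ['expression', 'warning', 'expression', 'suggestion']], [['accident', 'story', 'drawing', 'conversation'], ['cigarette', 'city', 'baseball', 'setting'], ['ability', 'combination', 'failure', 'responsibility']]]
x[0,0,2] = 'dinner'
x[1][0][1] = 'story'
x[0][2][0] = 'expression'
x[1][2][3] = 'responsibility'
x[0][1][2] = 'pie'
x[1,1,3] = 'setting'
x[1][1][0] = 'cigarette'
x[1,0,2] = 'drawing'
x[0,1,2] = 'pie'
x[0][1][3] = 'death'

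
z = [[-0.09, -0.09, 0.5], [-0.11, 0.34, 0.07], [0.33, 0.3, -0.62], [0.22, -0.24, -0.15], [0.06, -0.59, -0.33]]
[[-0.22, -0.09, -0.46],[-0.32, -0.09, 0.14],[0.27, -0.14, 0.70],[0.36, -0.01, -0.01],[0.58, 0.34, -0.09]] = z @ [[0.59, -0.81, 0.09], [-0.67, -0.43, 0.61], [-0.45, -0.41, -0.79]]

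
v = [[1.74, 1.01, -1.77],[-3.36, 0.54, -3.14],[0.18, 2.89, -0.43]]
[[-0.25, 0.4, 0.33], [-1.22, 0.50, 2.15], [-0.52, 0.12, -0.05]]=v @ [[0.15, 0.03, -0.23],[-0.16, 0.01, -0.07],[0.20, -0.19, -0.45]]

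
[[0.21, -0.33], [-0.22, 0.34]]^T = [[0.21, -0.22],[-0.33, 0.34]]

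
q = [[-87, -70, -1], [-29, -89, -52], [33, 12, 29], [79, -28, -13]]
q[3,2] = -13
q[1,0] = -29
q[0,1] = -70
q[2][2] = 29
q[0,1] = -70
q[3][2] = -13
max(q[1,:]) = -29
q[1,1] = -89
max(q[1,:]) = -29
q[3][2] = -13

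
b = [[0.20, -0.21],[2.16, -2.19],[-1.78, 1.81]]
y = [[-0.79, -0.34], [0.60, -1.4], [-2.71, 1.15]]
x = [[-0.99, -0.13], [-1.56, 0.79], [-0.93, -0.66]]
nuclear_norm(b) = 4.00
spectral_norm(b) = 4.00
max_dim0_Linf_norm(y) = 2.71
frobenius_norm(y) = 3.42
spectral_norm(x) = 2.09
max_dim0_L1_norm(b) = 4.21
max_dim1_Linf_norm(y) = 2.71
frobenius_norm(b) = 4.00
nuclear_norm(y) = 4.40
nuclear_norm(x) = 3.09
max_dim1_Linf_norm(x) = 1.56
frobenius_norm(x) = 2.31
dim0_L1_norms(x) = [3.48, 1.58]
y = x + b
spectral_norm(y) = 3.21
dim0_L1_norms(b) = [4.14, 4.21]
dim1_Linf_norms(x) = [0.99, 1.56, 0.93]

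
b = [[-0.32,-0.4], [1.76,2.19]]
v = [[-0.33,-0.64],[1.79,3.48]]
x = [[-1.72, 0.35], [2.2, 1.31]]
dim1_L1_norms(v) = [0.97, 5.27]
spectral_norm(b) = 2.86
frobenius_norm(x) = 3.10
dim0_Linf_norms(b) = [1.76, 2.19]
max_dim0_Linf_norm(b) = 2.19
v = b @ x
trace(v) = 3.15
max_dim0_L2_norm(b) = 2.23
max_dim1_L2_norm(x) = 2.56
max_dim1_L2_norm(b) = 2.81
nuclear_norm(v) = 3.98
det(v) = -0.00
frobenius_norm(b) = 2.86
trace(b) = 1.87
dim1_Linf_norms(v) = [0.64, 3.48]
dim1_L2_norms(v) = [0.72, 3.91]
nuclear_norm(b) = 2.86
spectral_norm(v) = 3.98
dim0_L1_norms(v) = [2.12, 4.12]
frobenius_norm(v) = 3.98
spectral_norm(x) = 2.93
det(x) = -3.02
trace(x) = -0.41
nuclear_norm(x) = 3.96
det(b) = 0.00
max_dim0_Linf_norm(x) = 2.2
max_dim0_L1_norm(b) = 2.59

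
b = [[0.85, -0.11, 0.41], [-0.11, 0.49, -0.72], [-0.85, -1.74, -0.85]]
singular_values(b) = [2.16, 1.1, 0.52]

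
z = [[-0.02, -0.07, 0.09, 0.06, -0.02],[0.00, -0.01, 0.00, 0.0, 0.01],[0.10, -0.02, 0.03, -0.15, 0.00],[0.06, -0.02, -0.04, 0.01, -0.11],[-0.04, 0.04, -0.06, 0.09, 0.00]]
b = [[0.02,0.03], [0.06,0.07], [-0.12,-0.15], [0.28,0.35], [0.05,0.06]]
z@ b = [[0.00, 0.00],[-0.0, -0.00],[-0.04, -0.06],[0.0, 0.00],[0.03, 0.04]]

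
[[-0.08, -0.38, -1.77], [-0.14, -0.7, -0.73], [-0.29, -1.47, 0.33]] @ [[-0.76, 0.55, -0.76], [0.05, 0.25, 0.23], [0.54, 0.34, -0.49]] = [[-0.91, -0.74, 0.84], [-0.32, -0.5, 0.3], [0.33, -0.41, -0.28]]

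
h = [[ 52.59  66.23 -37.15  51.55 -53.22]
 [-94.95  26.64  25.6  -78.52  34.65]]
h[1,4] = 34.65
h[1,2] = 25.6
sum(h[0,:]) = 80.00000000000003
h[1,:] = [-94.95, 26.64, 25.6, -78.52, 34.65]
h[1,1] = 26.64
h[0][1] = 66.23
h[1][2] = 25.6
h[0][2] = -37.15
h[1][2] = 25.6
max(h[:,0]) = 52.59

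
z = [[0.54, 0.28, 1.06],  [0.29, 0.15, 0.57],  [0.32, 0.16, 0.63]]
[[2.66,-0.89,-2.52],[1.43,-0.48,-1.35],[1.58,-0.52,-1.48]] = z @ [[1.73, 1.14, -3.12], [-0.41, -1.22, -1.46], [1.74, -1.10, -0.4]]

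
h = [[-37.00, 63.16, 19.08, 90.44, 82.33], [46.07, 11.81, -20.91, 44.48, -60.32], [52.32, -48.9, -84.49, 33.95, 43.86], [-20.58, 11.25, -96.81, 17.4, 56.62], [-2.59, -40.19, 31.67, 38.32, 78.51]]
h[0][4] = 82.33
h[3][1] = 11.25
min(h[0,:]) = -37.0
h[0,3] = 90.44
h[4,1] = -40.19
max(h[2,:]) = 52.32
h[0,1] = 63.16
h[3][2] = -96.81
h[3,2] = -96.81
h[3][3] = 17.4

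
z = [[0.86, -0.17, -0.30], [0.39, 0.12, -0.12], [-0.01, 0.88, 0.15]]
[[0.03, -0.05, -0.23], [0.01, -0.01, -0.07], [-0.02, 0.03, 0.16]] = z@ [[0.05, -0.05, -0.26],[-0.03, 0.04, 0.19],[0.06, -0.01, -0.09]]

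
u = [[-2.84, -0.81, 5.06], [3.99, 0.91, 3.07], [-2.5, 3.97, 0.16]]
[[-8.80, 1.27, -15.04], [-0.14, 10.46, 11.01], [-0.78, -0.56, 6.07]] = u @ [[0.82, 1.51, 2.72],[0.37, 0.76, 3.28],[-1.22, 1.22, -0.92]]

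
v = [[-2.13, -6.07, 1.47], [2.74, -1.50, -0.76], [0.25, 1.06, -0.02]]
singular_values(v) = [6.69, 3.2, 0.18]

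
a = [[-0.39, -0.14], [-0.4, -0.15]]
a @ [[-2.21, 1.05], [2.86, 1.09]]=[[0.46, -0.56], [0.46, -0.58]]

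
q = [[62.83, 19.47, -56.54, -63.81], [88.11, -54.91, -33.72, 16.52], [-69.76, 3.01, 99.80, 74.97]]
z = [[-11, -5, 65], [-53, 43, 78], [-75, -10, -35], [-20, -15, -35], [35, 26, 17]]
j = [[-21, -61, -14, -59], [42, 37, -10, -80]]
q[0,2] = -56.54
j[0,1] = -61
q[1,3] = 16.52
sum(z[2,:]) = -120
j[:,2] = [-14, -10]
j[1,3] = -80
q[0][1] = 19.47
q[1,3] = 16.52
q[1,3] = 16.52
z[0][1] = -5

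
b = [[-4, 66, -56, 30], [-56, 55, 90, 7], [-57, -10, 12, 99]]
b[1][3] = 7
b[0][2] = -56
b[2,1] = -10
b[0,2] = -56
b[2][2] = 12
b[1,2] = 90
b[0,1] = 66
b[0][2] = -56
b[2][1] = -10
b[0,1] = 66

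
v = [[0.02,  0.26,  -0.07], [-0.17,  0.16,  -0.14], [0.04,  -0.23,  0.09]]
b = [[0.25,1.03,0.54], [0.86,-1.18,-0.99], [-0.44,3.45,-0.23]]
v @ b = [[0.26, -0.53, -0.23], [0.16, -0.85, -0.22], [-0.23, 0.62, 0.23]]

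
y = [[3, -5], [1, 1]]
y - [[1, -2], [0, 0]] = [[2, -3], [1, 1]]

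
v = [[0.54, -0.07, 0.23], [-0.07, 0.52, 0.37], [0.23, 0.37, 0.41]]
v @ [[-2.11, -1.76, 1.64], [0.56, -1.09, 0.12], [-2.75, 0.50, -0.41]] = [[-1.81, -0.76, 0.78],[-0.58, -0.26, -0.20],[-1.41, -0.6, 0.25]]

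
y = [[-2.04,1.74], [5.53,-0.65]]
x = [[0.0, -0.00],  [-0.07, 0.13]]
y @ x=[[-0.12, 0.23], [0.05, -0.08]]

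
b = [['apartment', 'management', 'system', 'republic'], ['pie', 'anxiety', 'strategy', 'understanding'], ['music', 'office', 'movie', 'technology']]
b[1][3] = 'understanding'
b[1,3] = 'understanding'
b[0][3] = 'republic'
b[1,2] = 'strategy'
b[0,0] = 'apartment'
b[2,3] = 'technology'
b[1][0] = 'pie'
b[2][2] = 'movie'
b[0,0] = 'apartment'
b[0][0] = 'apartment'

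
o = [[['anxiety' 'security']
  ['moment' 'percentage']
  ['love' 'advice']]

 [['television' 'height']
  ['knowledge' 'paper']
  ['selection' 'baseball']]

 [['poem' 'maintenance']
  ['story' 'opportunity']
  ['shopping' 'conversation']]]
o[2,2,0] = 'shopping'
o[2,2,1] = 'conversation'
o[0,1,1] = 'percentage'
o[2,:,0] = ['poem', 'story', 'shopping']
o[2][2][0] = 'shopping'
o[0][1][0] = 'moment'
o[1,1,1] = 'paper'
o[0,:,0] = ['anxiety', 'moment', 'love']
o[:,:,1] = [['security', 'percentage', 'advice'], ['height', 'paper', 'baseball'], ['maintenance', 'opportunity', 'conversation']]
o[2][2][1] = 'conversation'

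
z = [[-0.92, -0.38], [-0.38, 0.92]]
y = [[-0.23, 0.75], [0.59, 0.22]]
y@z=[[-0.07, 0.78], [-0.63, -0.02]]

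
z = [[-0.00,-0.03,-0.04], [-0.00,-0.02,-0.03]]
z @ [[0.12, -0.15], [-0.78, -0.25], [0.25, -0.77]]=[[0.01,0.04], [0.01,0.03]]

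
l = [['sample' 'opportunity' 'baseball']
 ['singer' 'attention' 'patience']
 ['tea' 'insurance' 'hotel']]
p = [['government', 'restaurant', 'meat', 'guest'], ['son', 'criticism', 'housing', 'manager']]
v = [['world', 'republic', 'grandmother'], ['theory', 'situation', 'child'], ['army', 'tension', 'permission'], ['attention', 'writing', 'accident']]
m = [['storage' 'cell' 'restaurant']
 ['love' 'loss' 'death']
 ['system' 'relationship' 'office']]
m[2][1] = 'relationship'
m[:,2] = ['restaurant', 'death', 'office']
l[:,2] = ['baseball', 'patience', 'hotel']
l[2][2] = 'hotel'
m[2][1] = 'relationship'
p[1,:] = ['son', 'criticism', 'housing', 'manager']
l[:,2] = ['baseball', 'patience', 'hotel']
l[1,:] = ['singer', 'attention', 'patience']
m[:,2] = ['restaurant', 'death', 'office']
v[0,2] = 'grandmother'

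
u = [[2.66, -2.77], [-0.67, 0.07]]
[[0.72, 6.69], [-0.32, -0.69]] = u @ [[0.50, 0.87], [0.22, -1.58]]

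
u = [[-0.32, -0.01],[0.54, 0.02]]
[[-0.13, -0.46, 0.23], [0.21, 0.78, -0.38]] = u @ [[0.45, 1.42, -0.70], [-1.78, 0.42, -0.19]]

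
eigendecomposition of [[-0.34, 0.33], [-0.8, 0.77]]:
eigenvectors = [[-0.69, -0.4],[-0.72, -0.92]]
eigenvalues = [0.01, 0.42]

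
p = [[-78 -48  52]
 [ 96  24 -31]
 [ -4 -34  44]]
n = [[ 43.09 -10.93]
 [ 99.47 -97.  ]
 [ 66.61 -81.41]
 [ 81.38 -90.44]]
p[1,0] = 96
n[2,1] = -81.41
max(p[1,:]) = 96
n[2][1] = -81.41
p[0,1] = -48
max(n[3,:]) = 81.38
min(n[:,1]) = -97.0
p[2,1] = -34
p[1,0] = 96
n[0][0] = 43.09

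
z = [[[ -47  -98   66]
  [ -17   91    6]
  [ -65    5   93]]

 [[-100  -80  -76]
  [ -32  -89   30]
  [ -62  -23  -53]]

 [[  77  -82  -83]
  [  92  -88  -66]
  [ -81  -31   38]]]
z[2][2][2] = 38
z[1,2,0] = -62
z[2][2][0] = -81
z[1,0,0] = -100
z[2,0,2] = -83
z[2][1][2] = -66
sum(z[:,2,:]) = -179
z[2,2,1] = -31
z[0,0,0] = -47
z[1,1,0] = -32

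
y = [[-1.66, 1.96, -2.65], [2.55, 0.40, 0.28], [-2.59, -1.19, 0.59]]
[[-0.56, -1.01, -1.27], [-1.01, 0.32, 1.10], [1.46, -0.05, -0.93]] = y@ [[-0.43, 0.13, 0.35], [-0.08, -0.15, 0.23], [0.42, 0.19, 0.43]]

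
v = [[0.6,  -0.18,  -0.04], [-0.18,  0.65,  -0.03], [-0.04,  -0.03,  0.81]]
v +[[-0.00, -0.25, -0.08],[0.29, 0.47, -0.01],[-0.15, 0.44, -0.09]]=[[0.6, -0.43, -0.12],[0.11, 1.12, -0.04],[-0.19, 0.41, 0.72]]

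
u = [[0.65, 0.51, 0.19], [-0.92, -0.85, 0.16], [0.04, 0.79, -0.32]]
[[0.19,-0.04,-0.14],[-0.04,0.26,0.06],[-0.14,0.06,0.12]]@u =[[0.15,0.02,0.07], [-0.26,-0.19,0.01], [-0.14,-0.03,-0.06]]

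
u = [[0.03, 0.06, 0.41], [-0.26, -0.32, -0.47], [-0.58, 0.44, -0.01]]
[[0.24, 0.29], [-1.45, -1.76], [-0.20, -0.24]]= u@[[2.31, 2.81], [2.60, 3.17], [0.03, 0.03]]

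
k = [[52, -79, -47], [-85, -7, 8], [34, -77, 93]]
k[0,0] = 52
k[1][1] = -7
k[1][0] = -85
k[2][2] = 93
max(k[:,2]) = 93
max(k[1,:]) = 8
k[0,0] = 52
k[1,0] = -85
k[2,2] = 93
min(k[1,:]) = -85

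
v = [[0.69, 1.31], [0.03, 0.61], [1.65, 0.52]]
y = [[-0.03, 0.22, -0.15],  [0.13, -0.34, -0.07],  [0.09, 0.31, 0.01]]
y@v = [[-0.26,  0.02],[-0.04,  -0.07],[0.09,  0.31]]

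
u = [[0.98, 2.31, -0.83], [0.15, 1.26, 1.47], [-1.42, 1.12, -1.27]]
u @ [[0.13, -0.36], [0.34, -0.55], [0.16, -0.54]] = [[0.78, -1.18], [0.68, -1.54], [-0.01, 0.58]]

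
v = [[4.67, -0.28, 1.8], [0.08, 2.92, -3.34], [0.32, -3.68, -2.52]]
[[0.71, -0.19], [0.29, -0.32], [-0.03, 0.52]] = v @ [[0.17, -0.04], [0.05, -0.13], [-0.04, -0.02]]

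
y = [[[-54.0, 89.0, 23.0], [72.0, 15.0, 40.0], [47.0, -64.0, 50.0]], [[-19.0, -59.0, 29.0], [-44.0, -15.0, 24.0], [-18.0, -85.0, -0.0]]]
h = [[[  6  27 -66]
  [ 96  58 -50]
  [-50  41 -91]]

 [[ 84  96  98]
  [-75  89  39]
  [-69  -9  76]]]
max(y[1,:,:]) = 29.0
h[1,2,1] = -9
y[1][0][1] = -59.0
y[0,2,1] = -64.0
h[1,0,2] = 98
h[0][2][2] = -91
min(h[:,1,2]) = -50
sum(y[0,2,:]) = 33.0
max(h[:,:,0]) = 96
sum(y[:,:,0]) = -16.0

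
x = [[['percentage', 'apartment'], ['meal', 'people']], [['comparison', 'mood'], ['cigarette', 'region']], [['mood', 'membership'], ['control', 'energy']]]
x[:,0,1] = ['apartment', 'mood', 'membership']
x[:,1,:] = [['meal', 'people'], ['cigarette', 'region'], ['control', 'energy']]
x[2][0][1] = 'membership'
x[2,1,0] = 'control'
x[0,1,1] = 'people'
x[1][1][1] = 'region'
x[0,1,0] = 'meal'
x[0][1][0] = 'meal'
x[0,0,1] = 'apartment'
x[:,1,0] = ['meal', 'cigarette', 'control']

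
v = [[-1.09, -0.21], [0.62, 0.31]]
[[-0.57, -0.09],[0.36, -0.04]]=v @[[0.48, 0.18], [0.2, -0.49]]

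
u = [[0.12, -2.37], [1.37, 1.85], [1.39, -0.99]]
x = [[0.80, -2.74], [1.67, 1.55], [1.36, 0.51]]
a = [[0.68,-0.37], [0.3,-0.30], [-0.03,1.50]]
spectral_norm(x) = 3.23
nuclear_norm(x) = 5.47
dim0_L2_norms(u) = [1.96, 3.17]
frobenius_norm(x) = 3.93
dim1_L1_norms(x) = [3.54, 3.22, 1.87]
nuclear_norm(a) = 2.29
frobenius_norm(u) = 3.72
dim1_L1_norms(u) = [2.49, 3.22, 2.38]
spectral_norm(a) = 1.60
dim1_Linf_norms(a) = [0.68, 0.3, 1.5]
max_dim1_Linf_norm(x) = 2.74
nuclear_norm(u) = 5.11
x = u + a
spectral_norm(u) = 3.18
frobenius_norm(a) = 1.74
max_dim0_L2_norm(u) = 3.17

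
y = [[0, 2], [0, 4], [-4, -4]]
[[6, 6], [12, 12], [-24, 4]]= y @ [[3, -4], [3, 3]]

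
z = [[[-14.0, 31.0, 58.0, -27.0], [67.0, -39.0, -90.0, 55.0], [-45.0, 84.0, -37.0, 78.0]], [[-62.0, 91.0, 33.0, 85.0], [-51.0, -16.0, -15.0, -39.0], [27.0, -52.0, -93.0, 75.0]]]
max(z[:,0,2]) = 58.0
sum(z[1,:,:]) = -17.0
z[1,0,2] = 33.0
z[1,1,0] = -51.0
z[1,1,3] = -39.0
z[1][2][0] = 27.0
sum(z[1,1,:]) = -121.0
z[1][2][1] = -52.0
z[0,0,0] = -14.0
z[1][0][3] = 85.0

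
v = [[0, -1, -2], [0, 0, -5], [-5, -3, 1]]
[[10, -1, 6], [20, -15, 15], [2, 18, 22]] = v @ [[0, 0, -5], [-2, -5, 0], [-4, 3, -3]]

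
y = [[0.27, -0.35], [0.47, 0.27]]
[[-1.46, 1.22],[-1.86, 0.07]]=y @ [[-4.40, 1.49], [0.77, -2.35]]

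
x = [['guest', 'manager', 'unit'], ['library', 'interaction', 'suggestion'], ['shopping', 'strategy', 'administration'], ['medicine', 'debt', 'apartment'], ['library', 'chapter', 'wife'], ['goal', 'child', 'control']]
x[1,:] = ['library', 'interaction', 'suggestion']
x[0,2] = 'unit'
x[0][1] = 'manager'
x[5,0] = 'goal'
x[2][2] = 'administration'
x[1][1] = 'interaction'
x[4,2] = 'wife'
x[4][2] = 'wife'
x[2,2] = 'administration'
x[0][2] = 'unit'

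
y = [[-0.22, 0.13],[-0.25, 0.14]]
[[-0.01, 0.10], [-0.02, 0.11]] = y@[[0.01,  -0.09], [-0.09,  0.61]]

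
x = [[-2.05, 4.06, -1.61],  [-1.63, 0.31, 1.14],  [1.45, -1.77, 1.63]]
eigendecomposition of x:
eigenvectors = [[(-0.76+0j), -0.76-0.00j, 0.32+0.00j], [(-0.14-0.53j), (-0.14+0.53j), (0.55+0j)], [0.35+0.03j, 0.35-0.03j, 0.78+0.00j]]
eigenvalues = [(-0.55+2.88j), (-0.55-2.88j), (0.98+0j)]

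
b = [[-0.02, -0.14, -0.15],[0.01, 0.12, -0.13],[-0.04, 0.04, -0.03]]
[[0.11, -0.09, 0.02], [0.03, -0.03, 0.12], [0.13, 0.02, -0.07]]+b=[[0.09, -0.23, -0.13], [0.04, 0.09, -0.01], [0.09, 0.06, -0.1]]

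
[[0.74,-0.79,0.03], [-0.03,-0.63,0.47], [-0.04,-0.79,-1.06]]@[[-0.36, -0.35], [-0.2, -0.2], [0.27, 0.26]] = [[-0.1,-0.09], [0.26,0.26], [-0.11,-0.10]]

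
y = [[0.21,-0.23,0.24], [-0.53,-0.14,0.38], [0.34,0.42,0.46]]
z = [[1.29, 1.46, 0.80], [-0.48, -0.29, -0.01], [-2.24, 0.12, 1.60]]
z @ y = [[-0.23, -0.17, 1.23], [0.05, 0.15, -0.23], [0.01, 1.17, 0.24]]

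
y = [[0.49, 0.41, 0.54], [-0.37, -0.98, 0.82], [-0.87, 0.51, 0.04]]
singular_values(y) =[1.34, 1.05, 0.76]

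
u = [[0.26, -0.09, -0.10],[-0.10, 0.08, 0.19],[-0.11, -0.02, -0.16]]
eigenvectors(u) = [[-0.86, 0.22, 0.06], [0.48, 0.94, -0.62], [0.17, -0.27, 0.78]]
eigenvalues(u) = [0.33, 0.0, -0.15]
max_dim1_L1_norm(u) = 0.45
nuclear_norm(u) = 0.58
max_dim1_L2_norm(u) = 0.29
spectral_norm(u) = 0.35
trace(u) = 0.18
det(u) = -0.00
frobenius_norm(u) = 0.42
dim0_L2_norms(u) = [0.3, 0.12, 0.27]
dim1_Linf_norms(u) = [0.26, 0.19, 0.16]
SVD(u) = [[-0.8,-0.34,0.49],[0.6,-0.4,0.70],[-0.05,0.85,0.52]] @ diag([0.3521974682065297, 0.22859446917571183, 0.001229654904848959]) @ [[-0.75, 0.34, 0.57], [-0.63, -0.08, -0.77], [0.22, 0.94, -0.27]]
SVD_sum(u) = [[0.21, -0.10, -0.16], [-0.16, 0.07, 0.12], [0.01, -0.01, -0.01]] + [[0.05, 0.01, 0.06],[0.06, 0.01, 0.07],[-0.12, -0.02, -0.15]] + [[0.00, 0.00, -0.00], [0.0, 0.00, -0.0], [0.0, 0.0, -0.00]]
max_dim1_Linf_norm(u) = 0.26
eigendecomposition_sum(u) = [[0.26,-0.09,-0.09], [-0.15,0.05,0.05], [-0.05,0.02,0.02]] + [[0.0, 0.00, 0.0], [0.00, 0.0, 0.00], [-0.00, -0.00, -0.00]] + [[-0.0, -0.00, -0.01], [0.04, 0.03, 0.14], [-0.06, -0.04, -0.18]]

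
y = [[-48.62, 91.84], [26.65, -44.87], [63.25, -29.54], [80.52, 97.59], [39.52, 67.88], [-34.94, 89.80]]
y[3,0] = 80.52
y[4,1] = 67.88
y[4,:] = [39.52, 67.88]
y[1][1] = -44.87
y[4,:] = [39.52, 67.88]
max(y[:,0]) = 80.52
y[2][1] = -29.54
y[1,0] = 26.65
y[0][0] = -48.62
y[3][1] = 97.59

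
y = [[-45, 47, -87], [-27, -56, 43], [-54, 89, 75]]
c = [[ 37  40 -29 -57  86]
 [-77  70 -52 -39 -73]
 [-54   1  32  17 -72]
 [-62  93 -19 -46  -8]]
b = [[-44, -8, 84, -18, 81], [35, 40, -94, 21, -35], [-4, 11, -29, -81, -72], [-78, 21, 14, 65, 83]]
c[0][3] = -57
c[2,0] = -54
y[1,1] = -56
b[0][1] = -8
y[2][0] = -54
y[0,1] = 47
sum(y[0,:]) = -85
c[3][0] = -62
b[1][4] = -35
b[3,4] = 83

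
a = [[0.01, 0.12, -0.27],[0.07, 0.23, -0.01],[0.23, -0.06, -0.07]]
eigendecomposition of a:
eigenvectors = [[(-0.71+0j),  -0.71-0.00j,  -0.36+0.00j], [0.09+0.10j,  0.09-0.10j,  -0.93+0.00j], [(-0.1+0.68j),  -0.10-0.68j,  (-0.08+0j)]]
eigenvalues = [(-0.04+0.24j), (-0.04-0.24j), (0.26+0j)]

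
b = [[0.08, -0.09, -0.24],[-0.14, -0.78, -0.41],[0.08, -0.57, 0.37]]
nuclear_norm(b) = 1.71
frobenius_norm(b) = 1.16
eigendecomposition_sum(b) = [[-0.10, 0.13, -0.28], [-0.05, 0.07, -0.14], [0.19, -0.25, 0.52]] + [[0.20, -0.07, 0.09], [0.00, -0.00, 0.00], [-0.07, 0.03, -0.03]] + [[-0.02,-0.15,-0.05], [-0.09,-0.84,-0.27], [-0.04,-0.35,-0.11]]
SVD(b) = [[0.14, 0.34, -0.93], [0.87, 0.41, 0.27], [0.48, -0.85, -0.24]] @ diag([0.9872177357770147, 0.5863618364332963, 0.13409302346459764]) @ [[-0.07,-0.97,-0.22], [-0.17,0.23,-0.96], [-0.98,0.03,0.18]]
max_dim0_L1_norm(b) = 1.44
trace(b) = -0.33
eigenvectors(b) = [[0.46,0.94,0.16], [0.23,0.01,0.91], [-0.86,-0.34,0.38]]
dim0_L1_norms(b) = [0.3, 1.44, 1.02]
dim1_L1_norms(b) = [0.41, 1.33, 1.02]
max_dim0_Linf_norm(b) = 0.78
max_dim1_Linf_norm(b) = 0.78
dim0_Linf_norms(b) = [0.14, 0.78, 0.41]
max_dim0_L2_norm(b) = 0.97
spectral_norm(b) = 0.99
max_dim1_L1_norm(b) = 1.33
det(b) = -0.08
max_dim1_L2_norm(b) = 0.89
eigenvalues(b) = [0.48, 0.17, -0.97]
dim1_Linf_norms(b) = [0.24, 0.78, 0.57]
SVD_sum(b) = [[-0.01, -0.13, -0.03], [-0.06, -0.84, -0.19], [-0.03, -0.46, -0.10]] + [[-0.03, 0.04, -0.19], [-0.04, 0.05, -0.23], [0.08, -0.11, 0.48]] + [[0.12,-0.0,-0.02], [-0.04,0.00,0.01], [0.03,-0.00,-0.01]]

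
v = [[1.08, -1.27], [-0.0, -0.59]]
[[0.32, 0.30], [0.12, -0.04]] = v@ [[0.06,0.35],[-0.2,0.06]]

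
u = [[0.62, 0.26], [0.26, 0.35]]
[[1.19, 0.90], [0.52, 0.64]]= u @ [[1.9, 0.99],[0.06, 1.10]]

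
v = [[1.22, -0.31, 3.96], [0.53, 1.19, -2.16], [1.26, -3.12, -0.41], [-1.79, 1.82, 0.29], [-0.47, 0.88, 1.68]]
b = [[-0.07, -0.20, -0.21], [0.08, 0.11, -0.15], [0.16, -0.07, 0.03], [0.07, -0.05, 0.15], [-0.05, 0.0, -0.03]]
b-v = [[-1.29, 0.11, -4.17], [-0.45, -1.08, 2.01], [-1.10, 3.05, 0.44], [1.86, -1.87, -0.14], [0.42, -0.88, -1.71]]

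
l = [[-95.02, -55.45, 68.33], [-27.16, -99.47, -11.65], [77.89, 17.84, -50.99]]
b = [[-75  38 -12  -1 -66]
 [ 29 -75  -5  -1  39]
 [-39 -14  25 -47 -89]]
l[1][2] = -11.65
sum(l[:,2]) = 5.689999999999998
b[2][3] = -47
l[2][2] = -50.99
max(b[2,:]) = 25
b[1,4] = 39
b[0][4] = -66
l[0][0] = -95.02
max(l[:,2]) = 68.33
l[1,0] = -27.16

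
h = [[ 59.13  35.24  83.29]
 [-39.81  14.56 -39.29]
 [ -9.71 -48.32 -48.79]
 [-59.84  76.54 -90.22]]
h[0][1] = 35.24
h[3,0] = -59.84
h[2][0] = -9.71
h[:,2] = [83.29, -39.29, -48.79, -90.22]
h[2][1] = -48.32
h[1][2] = -39.29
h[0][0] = 59.13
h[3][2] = -90.22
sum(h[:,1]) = 78.02000000000001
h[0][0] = 59.13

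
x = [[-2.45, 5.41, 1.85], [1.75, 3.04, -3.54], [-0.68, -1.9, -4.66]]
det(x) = 106.001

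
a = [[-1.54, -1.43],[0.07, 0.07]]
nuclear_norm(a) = 2.11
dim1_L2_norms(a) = [2.1, 0.1]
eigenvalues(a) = [-1.48, 0.01]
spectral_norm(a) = 2.10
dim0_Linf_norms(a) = [1.54, 1.43]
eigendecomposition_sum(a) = [[-1.54, -1.42], [0.07, 0.06]] + [[-0.0, -0.01],[0.0, 0.01]]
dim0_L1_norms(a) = [1.61, 1.5]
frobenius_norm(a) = 2.10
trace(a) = -1.47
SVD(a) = [[-1.0, 0.05],  [0.05, 1.0]] @ diag([2.1038741894478012, 0.0036599146653446112]) @ [[0.73, 0.68], [-0.68, 0.73]]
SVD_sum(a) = [[-1.54, -1.43], [0.07, 0.07]] + [[-0.0, 0.0], [-0.0, 0.00]]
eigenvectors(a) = [[-1.00, 0.68], [0.05, -0.73]]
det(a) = -0.01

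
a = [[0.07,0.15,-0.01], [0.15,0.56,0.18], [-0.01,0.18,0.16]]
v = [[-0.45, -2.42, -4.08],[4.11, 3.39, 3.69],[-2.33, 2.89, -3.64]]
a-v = [[0.52, 2.57, 4.07], [-3.96, -2.83, -3.51], [2.32, -2.71, 3.8]]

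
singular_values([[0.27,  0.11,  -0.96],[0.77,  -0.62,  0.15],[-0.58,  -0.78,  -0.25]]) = [1.01, 1.0, 1.0]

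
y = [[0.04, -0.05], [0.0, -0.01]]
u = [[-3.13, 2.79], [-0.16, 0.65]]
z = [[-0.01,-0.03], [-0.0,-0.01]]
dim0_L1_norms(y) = [0.04, 0.06]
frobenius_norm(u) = 4.25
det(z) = 0.00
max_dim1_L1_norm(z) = 0.04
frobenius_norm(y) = 0.06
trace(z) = -0.02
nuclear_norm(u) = 4.60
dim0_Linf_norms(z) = [0.01, 0.03]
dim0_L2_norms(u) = [3.13, 2.86]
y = z @ u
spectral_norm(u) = 4.23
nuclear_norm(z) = 0.04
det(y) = -0.00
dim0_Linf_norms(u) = [3.13, 2.79]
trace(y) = 0.03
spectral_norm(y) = 0.06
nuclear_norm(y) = 0.07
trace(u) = -2.48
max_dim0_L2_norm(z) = 0.03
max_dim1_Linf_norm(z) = 0.03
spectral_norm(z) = 0.03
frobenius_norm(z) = 0.03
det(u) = -1.59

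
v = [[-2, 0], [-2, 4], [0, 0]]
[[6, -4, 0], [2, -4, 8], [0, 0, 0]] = v @[[-3, 2, 0], [-1, 0, 2]]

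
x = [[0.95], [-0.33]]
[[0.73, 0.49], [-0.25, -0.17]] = x @ [[0.77, 0.52]]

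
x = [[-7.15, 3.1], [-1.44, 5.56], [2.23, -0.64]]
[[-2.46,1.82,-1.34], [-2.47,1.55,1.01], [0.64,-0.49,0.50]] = x@ [[0.17, -0.15, 0.30], [-0.4, 0.24, 0.26]]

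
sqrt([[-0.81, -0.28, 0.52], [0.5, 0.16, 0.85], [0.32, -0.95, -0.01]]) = [[(0.13+0.84j), -0.18-0.09j, (0.34-0.36j)], [(0.33-0.1j), (0.76+0.01j), 0.56+0.04j], [0.21-0.36j, (-0.62+0.04j), (0.65+0.16j)]]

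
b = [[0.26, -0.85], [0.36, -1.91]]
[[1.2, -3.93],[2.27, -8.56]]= b @ [[1.95,-1.24], [-0.82,4.25]]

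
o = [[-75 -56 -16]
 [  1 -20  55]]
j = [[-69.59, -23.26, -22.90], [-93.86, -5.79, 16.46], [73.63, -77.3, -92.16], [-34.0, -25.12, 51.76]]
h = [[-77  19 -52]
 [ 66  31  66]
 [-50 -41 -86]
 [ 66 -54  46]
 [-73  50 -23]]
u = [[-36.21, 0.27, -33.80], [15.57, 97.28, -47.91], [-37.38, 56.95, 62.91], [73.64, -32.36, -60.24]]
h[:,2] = [-52, 66, -86, 46, -23]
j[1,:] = [-93.86, -5.79, 16.46]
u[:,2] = [-33.8, -47.91, 62.91, -60.24]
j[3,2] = 51.76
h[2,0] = -50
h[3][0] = 66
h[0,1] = 19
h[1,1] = 31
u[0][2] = -33.8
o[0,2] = -16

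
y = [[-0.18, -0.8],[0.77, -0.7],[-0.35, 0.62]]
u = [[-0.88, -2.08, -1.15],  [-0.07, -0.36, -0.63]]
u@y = [[-1.04, 1.45], [-0.04, -0.08]]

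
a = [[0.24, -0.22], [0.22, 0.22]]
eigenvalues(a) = [(0.23+0.22j), (0.23-0.22j)]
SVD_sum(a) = [[0.28,  -0.11], [0.11,  -0.05]] + [[-0.04, -0.11], [0.11, 0.27]]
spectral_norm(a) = 0.33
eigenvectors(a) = [[-0.71+0.00j,(-0.71-0j)], [-0.03+0.71j,(-0.03-0.71j)]]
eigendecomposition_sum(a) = [[0.12+0.10j, (-0.11+0.12j)],[(0.11-0.12j), (0.11+0.12j)]] + [[0.12-0.10j, -0.11-0.12j], [0.11+0.12j, (0.11-0.12j)]]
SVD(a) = [[-0.93,  -0.37], [-0.37,  0.93]] @ diag([0.328276609256791, 0.3082766092567909]) @ [[-0.93, 0.37], [0.37, 0.93]]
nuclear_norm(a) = 0.64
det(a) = 0.10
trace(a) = 0.46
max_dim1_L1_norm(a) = 0.46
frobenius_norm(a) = 0.45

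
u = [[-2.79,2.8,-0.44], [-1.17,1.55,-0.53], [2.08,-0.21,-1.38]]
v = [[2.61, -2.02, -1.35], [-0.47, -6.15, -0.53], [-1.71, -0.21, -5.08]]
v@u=[[-7.73, 4.46, 1.79],[7.40, -10.74, 4.2],[-5.55, -4.05, 7.87]]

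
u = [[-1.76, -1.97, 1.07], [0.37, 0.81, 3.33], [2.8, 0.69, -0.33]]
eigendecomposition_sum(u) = [[-1.88-0.00j,  (-1.02-0j),  1.54-0.00j], [(-1.07-0j),  -0.58-0.00j,  0.87-0.00j], [(1.7+0j),  (0.93+0j),  -1.39+0.00j]] + [[0.06+0.63j, -0.47+0.03j, (-0.23+0.71j)],[0.72-0.94j, 0.70+0.56j, (1.23-0.69j)],[(0.55+0.14j), (-0.12+0.41j), (0.53+0.41j)]] + [[(0.06-0.63j), -0.47-0.03j, (-0.23-0.71j)], [(0.72+0.94j), (0.7-0.56j), (1.23+0.69j)], [(0.55-0.14j), (-0.12-0.41j), 0.53-0.41j]]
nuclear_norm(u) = 8.54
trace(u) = -1.28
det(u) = -16.25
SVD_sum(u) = [[-2.17, -1.19, 1.11], [-0.57, -0.31, 0.29], [2.14, 1.18, -1.10]] + [[-0.04,-0.04,-0.13], [1.02,1.0,3.05], [0.23,0.22,0.68]] + [[0.45,-0.73,0.09], [-0.08,0.13,-0.02], [0.44,-0.71,0.09]]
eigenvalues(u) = [(-3.85+0j), (1.29+1.6j), (1.29-1.6j)]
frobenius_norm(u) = 5.33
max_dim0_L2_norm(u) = 3.51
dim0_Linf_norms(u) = [2.8, 1.97, 3.33]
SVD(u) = [[-0.70, 0.04, 0.71], [-0.18, -0.98, -0.12], [0.69, -0.22, 0.69]] @ diag([3.8758588951916164, 3.454799981514157, 1.2134145673650876]) @ [[0.8, 0.44, -0.41], [-0.30, -0.30, -0.91], [0.52, -0.85, 0.10]]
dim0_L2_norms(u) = [3.33, 2.24, 3.51]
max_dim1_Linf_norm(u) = 3.33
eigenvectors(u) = [[(0.68+0j), 0.32-0.29j, 0.32+0.29j], [0.39+0.00j, (-0.81+0j), -0.81-0.00j], [-0.62+0.00j, -0.15-0.36j, (-0.15+0.36j)]]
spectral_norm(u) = 3.88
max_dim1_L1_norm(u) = 4.8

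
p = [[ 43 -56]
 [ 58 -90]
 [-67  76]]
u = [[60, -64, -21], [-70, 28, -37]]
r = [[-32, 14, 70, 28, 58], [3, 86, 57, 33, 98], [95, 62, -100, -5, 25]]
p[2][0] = -67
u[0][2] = -21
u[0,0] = 60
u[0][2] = -21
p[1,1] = -90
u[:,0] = [60, -70]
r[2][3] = -5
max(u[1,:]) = 28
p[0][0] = 43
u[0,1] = -64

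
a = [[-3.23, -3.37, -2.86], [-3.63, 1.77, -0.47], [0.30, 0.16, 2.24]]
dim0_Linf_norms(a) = [3.63, 3.37, 2.86]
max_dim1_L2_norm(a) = 5.47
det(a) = -36.80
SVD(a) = [[-0.89, 0.35, 0.28], [-0.37, -0.93, -0.02], [0.26, -0.12, 0.96]] @ diag([5.9302928753659545, 3.6936393858675167, 1.679867405348418]) @ [[0.72, 0.41, 0.56],[0.6, -0.77, -0.22],[-0.34, -0.5, 0.8]]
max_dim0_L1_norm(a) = 7.16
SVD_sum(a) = [[-3.84, -2.15, -2.96], [-1.57, -0.88, -1.21], [1.11, 0.62, 0.85]] + [[0.77,-0.98,-0.29], [-2.07,2.64,0.77], [-0.27,0.34,0.10]] + [[-0.16,  -0.24,  0.38],[0.01,  0.01,  -0.02],[-0.54,  -0.8,  1.29]]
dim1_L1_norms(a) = [9.46, 5.87, 2.7]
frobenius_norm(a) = 7.19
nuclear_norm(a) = 11.30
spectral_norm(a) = 5.93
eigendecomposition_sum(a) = [[-3.94, -1.95, -1.71], [-2.13, -1.05, -0.92], [0.21, 0.11, 0.09]] + [[0.71, -1.42, -1.02], [-1.43, 2.85, 2.06], [-0.01, 0.02, 0.02]] + [[-0.01,-0.0,-0.13],[-0.07,-0.02,-1.6],[0.10,0.03,2.13]]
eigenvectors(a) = [[0.88, 0.45, -0.05], [0.48, -0.89, -0.6], [-0.05, -0.01, 0.8]]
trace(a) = 0.78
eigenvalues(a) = [-4.9, 3.58, 2.1]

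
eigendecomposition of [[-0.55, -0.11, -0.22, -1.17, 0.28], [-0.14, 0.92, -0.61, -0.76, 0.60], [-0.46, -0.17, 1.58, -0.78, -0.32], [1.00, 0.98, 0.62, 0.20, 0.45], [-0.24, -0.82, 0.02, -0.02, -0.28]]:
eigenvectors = [[0.21-0.51j, (0.21+0.51j), -0.04+0.00j, -0.27+0.00j, -0.41+0.00j],[(-0.11-0.36j), -0.11+0.36j, (-0.54+0j), (0.69+0j), (-0.15+0j)],[-0.03-0.20j, (-0.03+0.2j), (0.8+0j), -0.16+0.00j, (0.2+0j)],[-0.66+0.00j, -0.66-0.00j, (0.03+0j), (0.05+0j), 0.36+0.00j],[(0.27-0.01j), 0.27+0.01j, 0.25+0.00j, -0.65+0.00j, (0.8+0j)]]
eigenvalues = [(-0.1+1.5j), (-0.1-1.5j), (1.59+0j), (0.5+0j), (-0+0j)]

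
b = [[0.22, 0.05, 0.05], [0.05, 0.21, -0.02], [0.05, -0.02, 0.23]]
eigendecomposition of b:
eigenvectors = [[-0.65, 0.74, -0.16], [0.59, 0.35, -0.73], [0.48, 0.57, 0.66]]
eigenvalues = [0.14, 0.28, 0.24]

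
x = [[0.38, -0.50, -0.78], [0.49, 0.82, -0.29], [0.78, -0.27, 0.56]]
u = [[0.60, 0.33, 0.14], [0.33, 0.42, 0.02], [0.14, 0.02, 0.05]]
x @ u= [[-0.05, -0.1, 0.00], [0.52, 0.50, 0.07], [0.46, 0.16, 0.13]]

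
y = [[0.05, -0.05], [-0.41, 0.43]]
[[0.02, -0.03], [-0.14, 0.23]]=y @ [[0.54, 0.08], [0.18, 0.61]]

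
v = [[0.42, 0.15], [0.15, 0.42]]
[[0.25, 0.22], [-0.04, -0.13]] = v @ [[0.73, 0.72], [-0.35, -0.57]]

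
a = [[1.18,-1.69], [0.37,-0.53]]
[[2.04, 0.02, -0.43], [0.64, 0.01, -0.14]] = a @ [[1.51, 0.68, -0.58], [-0.15, 0.46, -0.15]]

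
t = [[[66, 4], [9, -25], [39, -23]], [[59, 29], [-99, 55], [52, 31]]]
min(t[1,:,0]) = -99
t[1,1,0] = -99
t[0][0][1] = 4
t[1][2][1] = 31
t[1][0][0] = 59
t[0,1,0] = 9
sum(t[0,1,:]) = -16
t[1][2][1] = 31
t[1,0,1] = 29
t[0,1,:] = [9, -25]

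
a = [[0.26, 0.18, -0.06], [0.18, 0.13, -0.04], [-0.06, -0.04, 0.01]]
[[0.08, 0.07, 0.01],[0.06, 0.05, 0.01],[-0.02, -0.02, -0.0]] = a @ [[0.46,-0.15,0.19], [-0.15,0.6,-0.02], [0.19,-0.02,0.63]]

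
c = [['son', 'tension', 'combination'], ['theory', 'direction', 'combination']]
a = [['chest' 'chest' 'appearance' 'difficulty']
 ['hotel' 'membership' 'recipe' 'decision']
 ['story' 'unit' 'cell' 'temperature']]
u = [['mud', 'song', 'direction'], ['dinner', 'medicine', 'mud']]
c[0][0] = 'son'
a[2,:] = ['story', 'unit', 'cell', 'temperature']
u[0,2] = 'direction'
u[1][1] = 'medicine'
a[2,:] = ['story', 'unit', 'cell', 'temperature']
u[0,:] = ['mud', 'song', 'direction']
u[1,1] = 'medicine'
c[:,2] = ['combination', 'combination']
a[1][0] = 'hotel'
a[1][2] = 'recipe'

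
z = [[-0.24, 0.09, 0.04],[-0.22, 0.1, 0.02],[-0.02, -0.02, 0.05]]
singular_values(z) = [0.36, 0.06, 0.0]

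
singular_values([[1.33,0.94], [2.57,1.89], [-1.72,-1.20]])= [4.15, 0.05]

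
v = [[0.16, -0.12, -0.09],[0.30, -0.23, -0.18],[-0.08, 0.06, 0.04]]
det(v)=0.000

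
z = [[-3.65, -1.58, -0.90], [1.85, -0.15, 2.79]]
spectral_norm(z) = 4.83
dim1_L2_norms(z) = [4.08, 3.35]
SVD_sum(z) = [[-3.23, -0.94, -1.92], [2.41, 0.7, 1.43]] + [[-0.42, -0.64, 1.02], [-0.56, -0.85, 1.36]]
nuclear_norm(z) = 6.96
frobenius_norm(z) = 5.28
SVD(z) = [[-0.80, 0.6], [0.6, 0.8]] @ diag([4.8322492355900435, 2.1230561285890315]) @ [[0.83, 0.24, 0.49], [-0.33, -0.50, 0.80]]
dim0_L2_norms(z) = [4.09, 1.59, 2.93]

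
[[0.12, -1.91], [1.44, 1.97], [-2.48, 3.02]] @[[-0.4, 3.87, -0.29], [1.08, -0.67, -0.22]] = [[-2.11,1.74,0.39],[1.55,4.25,-0.85],[4.25,-11.62,0.05]]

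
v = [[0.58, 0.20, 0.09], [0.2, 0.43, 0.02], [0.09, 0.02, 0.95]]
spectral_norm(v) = 0.98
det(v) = 0.20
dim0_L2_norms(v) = [0.62, 0.47, 0.95]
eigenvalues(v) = [0.29, 0.69, 0.98]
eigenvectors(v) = [[0.58, -0.77, 0.28], [-0.81, -0.56, 0.14], [-0.05, 0.31, 0.95]]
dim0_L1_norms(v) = [0.87, 0.65, 1.06]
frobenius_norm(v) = 1.23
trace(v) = 1.96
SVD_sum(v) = [[0.08, 0.04, 0.26], [0.04, 0.02, 0.13], [0.26, 0.13, 0.88]] + [[0.41, 0.3, -0.16], [0.30, 0.22, -0.12], [-0.16, -0.12, 0.07]] + [[0.10,-0.14,-0.01],  [-0.14,0.19,0.01],  [-0.01,0.01,0.0]]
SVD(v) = [[-0.28, 0.77, 0.58],  [-0.14, 0.56, -0.81],  [-0.95, -0.31, -0.05]] @ diag([0.9796744809554875, 0.6908102734859852, 0.28951524555852703]) @ [[-0.28, -0.14, -0.95], [0.77, 0.56, -0.31], [0.58, -0.81, -0.05]]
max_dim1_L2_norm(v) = 0.95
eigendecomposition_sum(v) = [[0.1, -0.14, -0.01], [-0.14, 0.19, 0.01], [-0.01, 0.01, 0.00]] + [[0.41, 0.3, -0.16], [0.3, 0.22, -0.12], [-0.16, -0.12, 0.07]] + [[0.08, 0.04, 0.26], [0.04, 0.02, 0.13], [0.26, 0.13, 0.88]]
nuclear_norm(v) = 1.96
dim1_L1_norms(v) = [0.87, 0.65, 1.06]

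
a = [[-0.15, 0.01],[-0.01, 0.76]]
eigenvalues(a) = [-0.15, 0.76]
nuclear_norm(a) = 0.91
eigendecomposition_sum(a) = [[-0.15, 0.0], [-0.0, 0.00]] + [[-0.00, 0.01], [-0.01, 0.76]]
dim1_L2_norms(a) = [0.15, 0.76]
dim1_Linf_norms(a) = [0.15, 0.76]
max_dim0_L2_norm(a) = 0.76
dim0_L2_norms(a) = [0.15, 0.76]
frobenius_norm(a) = 0.77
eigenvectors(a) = [[-1.0,-0.01],[-0.01,-1.00]]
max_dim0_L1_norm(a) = 0.77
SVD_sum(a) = [[-0.0, 0.01], [-0.01, 0.76]] + [[-0.15, -0.0], [0.00, 0.00]]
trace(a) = 0.61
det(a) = -0.11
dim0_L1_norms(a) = [0.16, 0.77]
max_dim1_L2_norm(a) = 0.76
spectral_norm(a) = 0.76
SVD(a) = [[0.02, 1.00], [1.0, -0.02]] @ diag([0.7601638903933426, 0.1498361096066574]) @ [[-0.02, 1.0], [-1.00, -0.02]]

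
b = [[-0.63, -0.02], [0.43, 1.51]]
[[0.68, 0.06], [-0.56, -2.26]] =b@[[-1.08, -0.05], [-0.06, -1.48]]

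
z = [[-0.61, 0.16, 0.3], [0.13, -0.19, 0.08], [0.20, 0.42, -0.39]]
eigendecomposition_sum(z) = [[0.01, 0.02, 0.01], [0.01, 0.02, 0.01], [0.01, 0.03, 0.01]] + [[-0.6, -0.26, 0.56], [0.11, 0.05, -0.1], [0.21, 0.09, -0.2]] + [[-0.02, 0.40, -0.27], [0.01, -0.26, 0.18], [-0.02, 0.30, -0.21]]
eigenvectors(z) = [[-0.46, -0.93, 0.71], [-0.52, 0.17, -0.46], [-0.72, 0.32, 0.54]]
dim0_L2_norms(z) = [0.65, 0.49, 0.5]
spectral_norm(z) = 0.78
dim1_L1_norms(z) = [1.07, 0.4, 1.01]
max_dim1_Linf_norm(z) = 0.61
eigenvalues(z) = [0.04, -0.74, -0.48]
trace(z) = -1.19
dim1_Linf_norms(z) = [0.61, 0.19, 0.42]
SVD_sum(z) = [[-0.51, -0.08, 0.38],[0.02, 0.0, -0.02],[0.35, 0.06, -0.26]] + [[-0.10,  0.24,  -0.09], [0.09,  -0.21,  0.08], [-0.16,  0.36,  -0.13]] + [[0.0, 0.00, 0.01], [0.01, 0.01, 0.02], [0.01, 0.01, 0.01]]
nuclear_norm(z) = 1.36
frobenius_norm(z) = 0.96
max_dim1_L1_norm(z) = 1.07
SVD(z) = [[-0.82, 0.50, 0.28], [0.04, -0.44, 0.9], [0.57, 0.75, 0.34]] @ diag([0.7815165679037727, 0.5511927257603743, 0.03191289959807946]) @ [[0.79, 0.13, -0.60], [-0.38, 0.87, -0.32], [0.47, 0.48, 0.74]]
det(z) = 0.01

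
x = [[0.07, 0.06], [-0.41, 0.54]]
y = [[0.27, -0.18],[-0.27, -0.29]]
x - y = [[-0.20, 0.24], [-0.14, 0.83]]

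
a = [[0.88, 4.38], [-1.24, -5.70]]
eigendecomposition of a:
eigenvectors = [[0.98, -0.62], [-0.22, 0.79]]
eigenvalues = [-0.09, -4.73]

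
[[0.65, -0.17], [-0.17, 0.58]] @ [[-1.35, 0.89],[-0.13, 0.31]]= [[-0.86, 0.53], [0.15, 0.03]]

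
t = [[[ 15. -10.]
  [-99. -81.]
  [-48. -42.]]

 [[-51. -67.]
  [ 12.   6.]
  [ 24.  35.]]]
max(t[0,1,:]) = -81.0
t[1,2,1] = 35.0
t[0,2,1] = -42.0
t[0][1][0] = -99.0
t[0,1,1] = -81.0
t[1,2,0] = 24.0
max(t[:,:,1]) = 35.0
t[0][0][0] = 15.0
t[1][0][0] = -51.0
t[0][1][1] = -81.0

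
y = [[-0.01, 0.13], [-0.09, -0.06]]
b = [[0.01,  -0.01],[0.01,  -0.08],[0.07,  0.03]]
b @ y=[[0.0, 0.00],[0.01, 0.01],[-0.00, 0.01]]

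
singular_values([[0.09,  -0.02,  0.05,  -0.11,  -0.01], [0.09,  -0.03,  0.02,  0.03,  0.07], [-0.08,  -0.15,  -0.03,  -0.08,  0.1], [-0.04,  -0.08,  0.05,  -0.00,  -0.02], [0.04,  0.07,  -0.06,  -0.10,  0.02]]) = [0.22, 0.18, 0.14, 0.11, 0.0]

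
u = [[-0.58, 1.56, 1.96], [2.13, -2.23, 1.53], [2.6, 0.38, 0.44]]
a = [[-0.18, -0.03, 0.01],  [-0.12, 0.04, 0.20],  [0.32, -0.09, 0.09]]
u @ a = [[0.54, -0.1, 0.48], [0.37, -0.29, -0.29], [-0.37, -0.10, 0.14]]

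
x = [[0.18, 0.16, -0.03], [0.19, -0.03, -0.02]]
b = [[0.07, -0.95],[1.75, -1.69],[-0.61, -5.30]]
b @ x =[[-0.17, 0.04, 0.02],[-0.01, 0.33, -0.02],[-1.12, 0.06, 0.12]]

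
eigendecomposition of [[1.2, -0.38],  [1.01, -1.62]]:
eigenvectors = [[0.94, 0.14], [0.35, 0.99]]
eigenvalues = [1.06, -1.48]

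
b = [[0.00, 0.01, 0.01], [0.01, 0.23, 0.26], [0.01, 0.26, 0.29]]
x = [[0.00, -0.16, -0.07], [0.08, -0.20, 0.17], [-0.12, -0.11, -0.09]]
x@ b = [[-0.0,-0.06,-0.06], [-0.0,-0.00,-0.00], [-0.00,-0.05,-0.06]]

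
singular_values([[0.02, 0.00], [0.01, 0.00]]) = [0.02, 0.0]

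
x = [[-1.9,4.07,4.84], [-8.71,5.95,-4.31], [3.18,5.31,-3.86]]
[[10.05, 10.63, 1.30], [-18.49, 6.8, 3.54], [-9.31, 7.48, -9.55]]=x @ [[0.66,0.13,-1.16], [-0.28,1.84,-0.77], [2.57,0.7,0.46]]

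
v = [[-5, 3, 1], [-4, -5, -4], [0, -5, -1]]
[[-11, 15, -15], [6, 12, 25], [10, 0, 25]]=v @ [[1, -3, 0], [-2, 0, -5], [0, 0, 0]]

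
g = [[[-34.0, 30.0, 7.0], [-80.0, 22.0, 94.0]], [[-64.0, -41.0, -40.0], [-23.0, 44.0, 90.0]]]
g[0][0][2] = 7.0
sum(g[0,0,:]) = 3.0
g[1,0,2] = -40.0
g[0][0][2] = 7.0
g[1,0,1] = -41.0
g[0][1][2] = 94.0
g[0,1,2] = 94.0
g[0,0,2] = 7.0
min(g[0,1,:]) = -80.0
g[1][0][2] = -40.0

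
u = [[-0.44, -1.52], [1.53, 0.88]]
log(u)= [[-0.35, -1.56], [1.57, 1.01]]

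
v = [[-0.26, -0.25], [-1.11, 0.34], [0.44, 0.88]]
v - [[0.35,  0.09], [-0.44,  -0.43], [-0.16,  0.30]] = [[-0.61, -0.34],[-0.67, 0.77],[0.60, 0.58]]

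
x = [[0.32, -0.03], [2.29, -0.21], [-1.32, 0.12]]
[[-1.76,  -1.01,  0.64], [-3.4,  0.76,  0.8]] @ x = [[-3.72,  0.34], [-0.4,  0.04]]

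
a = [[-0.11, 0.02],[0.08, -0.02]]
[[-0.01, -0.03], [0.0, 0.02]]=a@[[0.04, 0.21], [-0.07, -0.41]]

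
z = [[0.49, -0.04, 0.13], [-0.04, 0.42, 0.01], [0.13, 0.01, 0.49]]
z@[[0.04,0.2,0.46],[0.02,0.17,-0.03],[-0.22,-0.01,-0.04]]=[[-0.01, 0.09, 0.22], [0.00, 0.06, -0.03], [-0.10, 0.02, 0.04]]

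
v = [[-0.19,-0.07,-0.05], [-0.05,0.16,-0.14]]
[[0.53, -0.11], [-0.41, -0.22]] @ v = [[-0.1, -0.05, -0.01],[0.09, -0.01, 0.05]]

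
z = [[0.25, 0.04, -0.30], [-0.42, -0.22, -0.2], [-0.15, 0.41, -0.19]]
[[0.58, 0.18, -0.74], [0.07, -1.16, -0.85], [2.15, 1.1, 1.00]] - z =[[0.33, 0.14, -0.44], [0.49, -0.94, -0.65], [2.3, 0.69, 1.19]]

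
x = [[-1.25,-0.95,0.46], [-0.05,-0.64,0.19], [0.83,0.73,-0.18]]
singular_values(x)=[2.04, 0.46, 0.12]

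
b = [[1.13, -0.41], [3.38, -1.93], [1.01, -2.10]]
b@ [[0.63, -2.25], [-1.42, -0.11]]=[[1.29, -2.5], [4.87, -7.39], [3.62, -2.04]]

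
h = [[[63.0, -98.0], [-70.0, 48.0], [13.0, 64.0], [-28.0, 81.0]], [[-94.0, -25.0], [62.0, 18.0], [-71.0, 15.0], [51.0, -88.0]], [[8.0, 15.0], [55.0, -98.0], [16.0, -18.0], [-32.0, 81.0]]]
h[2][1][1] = -98.0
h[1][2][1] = 15.0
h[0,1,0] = -70.0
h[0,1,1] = 48.0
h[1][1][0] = 62.0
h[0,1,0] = -70.0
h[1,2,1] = 15.0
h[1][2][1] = 15.0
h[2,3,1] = 81.0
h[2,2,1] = -18.0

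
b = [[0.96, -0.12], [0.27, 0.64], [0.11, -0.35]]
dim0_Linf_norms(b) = [0.96, 0.64]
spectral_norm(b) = 1.00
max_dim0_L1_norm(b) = 1.34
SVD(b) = [[-0.95, 0.22], [-0.3, -0.85], [-0.1, 0.48]] @ diag([1.0036889613530862, 0.7387208328306188]) @ [[-1.00, -0.04],  [0.04, -1.00]]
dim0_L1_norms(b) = [1.34, 1.11]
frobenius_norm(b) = 1.25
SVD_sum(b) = [[0.95, 0.04], [0.3, 0.01], [0.1, 0.00]] + [[0.01, -0.16], [-0.03, 0.63], [0.01, -0.35]]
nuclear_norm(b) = 1.74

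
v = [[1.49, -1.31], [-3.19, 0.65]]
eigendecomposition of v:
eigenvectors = [[0.62, 0.46], [-0.79, 0.89]]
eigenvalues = [3.16, -1.02]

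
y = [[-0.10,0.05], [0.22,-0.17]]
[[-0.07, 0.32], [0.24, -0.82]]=y @ [[0.04, -2.34], [-1.37, 1.80]]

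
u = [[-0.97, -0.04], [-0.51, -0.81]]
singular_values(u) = [1.21, 0.63]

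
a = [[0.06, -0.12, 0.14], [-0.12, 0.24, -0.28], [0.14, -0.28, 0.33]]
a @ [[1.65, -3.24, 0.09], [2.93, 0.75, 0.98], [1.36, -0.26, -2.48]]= [[-0.06,-0.32,-0.46], [0.12,0.64,0.92], [-0.14,-0.75,-1.08]]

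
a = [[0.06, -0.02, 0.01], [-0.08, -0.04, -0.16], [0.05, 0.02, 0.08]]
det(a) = 0.00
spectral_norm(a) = 0.21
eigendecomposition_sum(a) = [[(0.06+0j), -0.00+0.00j, 0.04-0.00j], [-0.09-0.00j, 0j, -0.07+0.00j], [0.05+0.00j, (-0+0j), (0.04-0j)]] + [[0j, (-0.01+0j), -0.02-0.00j],[0.01+0.01j, -0.02+0.01j, (-0.05+0.01j)],[-0.00-0.00j, 0.01+0.00j, 0.02+0.01j]] + [[0.00-0.00j, -0.01-0.00j, (-0.02+0j)], [0.01-0.01j, -0.02-0.01j, -0.05-0.01j], [(-0+0j), 0.01-0.00j, (0.02-0.01j)]]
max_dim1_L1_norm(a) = 0.28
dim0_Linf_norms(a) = [0.08, 0.04, 0.16]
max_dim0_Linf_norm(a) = 0.16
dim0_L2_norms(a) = [0.11, 0.05, 0.18]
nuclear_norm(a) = 0.27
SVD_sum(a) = [[0.02, 0.01, 0.03], [-0.09, -0.04, -0.16], [0.05, 0.02, 0.08]] + [[0.04,-0.03,-0.02], [0.01,-0.01,-0.00], [0.0,-0.00,-0.00]] + [[-0.0, -0.00, 0.00],[0.00, 0.00, -0.00],[0.0, 0.0, -0.0]]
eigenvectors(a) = [[0.48+0.00j, (-0.31-0.12j), -0.31+0.12j], [-0.76+0.00j, (-0.86+0j), -0.86-0.00j], [(0.43+0j), (0.37+0.16j), 0.37-0.16j]]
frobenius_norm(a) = 0.22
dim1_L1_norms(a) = [0.09, 0.28, 0.15]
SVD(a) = [[-0.16, -0.98, -0.13],[0.87, -0.2, 0.44],[-0.46, -0.04, 0.89]] @ diag([0.20954838248687932, 0.05549677838986158, 0.0030956397528014512]) @ [[-0.49, -0.20, -0.85], [-0.8, 0.48, 0.35], [0.34, 0.85, -0.39]]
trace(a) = 0.10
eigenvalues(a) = [(0.1+0j), (-0+0.02j), (-0-0.02j)]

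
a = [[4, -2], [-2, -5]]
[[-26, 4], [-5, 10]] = a @ [[-5, 0], [3, -2]]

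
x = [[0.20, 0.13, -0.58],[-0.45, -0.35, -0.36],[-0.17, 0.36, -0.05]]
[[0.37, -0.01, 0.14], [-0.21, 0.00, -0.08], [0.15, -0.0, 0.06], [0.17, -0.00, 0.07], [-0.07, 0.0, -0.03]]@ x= [[0.05, 0.1, -0.22], [-0.03, -0.06, 0.13], [0.02, 0.04, -0.09], [0.02, 0.05, -0.1], [-0.01, -0.02, 0.04]]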